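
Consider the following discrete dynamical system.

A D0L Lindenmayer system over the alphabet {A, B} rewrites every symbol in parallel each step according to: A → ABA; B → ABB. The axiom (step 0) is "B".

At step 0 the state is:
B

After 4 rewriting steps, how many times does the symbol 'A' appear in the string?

[0] B
[1] ABB
[2] ABAABBABB
[3] ABAABBABAABAABBABBABAABBABB
[4] ABAABBABAABAABBABBABAABBABAABAABBABAABAABBABBABAABBABBABAABBABAABAABBABBABAABBABB

40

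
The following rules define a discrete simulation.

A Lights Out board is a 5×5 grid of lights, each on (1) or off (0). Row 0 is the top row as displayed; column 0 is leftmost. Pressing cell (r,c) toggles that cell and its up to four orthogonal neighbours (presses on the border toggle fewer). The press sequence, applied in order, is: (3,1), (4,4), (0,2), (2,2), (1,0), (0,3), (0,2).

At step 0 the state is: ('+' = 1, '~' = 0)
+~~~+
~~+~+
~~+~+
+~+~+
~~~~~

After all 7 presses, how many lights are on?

14

step 0: +~~~+
~~+~+
~~+~+
+~+~+
~~~~~
step 1: +~~~+
~~+~+
~++~+
~+~~+
~+~~~
step 2: +~~~+
~~+~+
~++~+
~+~~~
~+~++
step 3: +++++
~~~~+
~++~+
~+~~~
~+~++
step 4: +++++
~~+~+
~~~++
~++~~
~+~++
step 5: ~++++
+++~+
+~~++
~++~~
~+~++
step 6: ~+~~~
+++++
+~~++
~++~~
~+~++
step 7: ~~++~
++~++
+~~++
~++~~
~+~++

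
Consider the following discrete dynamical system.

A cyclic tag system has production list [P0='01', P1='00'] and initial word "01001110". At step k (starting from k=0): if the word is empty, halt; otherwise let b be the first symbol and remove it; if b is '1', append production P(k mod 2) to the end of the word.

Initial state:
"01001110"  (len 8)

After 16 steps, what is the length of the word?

4

step 0: "01001110"  (len 8)
step 1: "1001110"  (len 7)
step 2: "00111000"  (len 8)
step 3: "0111000"  (len 7)
step 4: "111000"  (len 6)
step 5: "1100001"  (len 7)
step 6: "10000100"  (len 8)
step 7: "000010001"  (len 9)
step 8: "00010001"  (len 8)
step 9: "0010001"  (len 7)
step 10: "010001"  (len 6)
step 11: "10001"  (len 5)
step 12: "000100"  (len 6)
step 13: "00100"  (len 5)
step 14: "0100"  (len 4)
step 15: "100"  (len 3)
step 16: "0000"  (len 4)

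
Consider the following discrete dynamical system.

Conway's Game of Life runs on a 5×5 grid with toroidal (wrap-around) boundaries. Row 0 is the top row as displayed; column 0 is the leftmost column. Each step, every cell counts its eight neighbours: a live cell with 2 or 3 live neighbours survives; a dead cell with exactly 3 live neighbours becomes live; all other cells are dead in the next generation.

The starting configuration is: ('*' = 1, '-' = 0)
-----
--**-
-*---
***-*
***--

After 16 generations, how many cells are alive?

6

gen 0: -----
--**-
-*---
***-*
***--
gen 1: ---*-
--*--
----*
---**
--***
gen 2: ----*
---*-
----*
*-*--
--*--
gen 3: ---*-
---**
---**
-*-*-
-*-*-
gen 4: ---*-
--*--
*----
*--*-
---**
gen 5: --***
-----
-*--*
*--*-
--**-
gen 6: --*-*
*-*-*
*---*
**-*-
-*---
gen 7: --*-*
-----
--*--
-**--
-*-**
gen 8: *-*-*
---*-
-**--
**---
-*--*
gen 9: ***-*
*--**
***--
-----
--***
gen 10: -----
-----
****-
*---*
--*-*
gen 11: -----
-**--
****-
-----
*--**
gen 12: *****
*--*-
*--*-
-----
----*
gen 13: -**--
-----
-----
----*
-**-*
gen 14: ****-
-----
-----
*--*-
-**--
gen 15: *--*-
-**--
-----
-**--
-----
gen 16: -**--
-**--
-----
-----
-**--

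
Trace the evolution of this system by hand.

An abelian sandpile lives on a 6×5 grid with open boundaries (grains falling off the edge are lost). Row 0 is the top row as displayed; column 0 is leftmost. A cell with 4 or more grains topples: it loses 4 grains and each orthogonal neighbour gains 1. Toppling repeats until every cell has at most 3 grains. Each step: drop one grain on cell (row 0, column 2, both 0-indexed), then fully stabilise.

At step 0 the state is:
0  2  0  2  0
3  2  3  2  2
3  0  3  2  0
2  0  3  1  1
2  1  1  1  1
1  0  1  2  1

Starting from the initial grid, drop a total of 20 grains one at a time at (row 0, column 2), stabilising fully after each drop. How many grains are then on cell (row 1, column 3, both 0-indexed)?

1

gen 0: 0  2  0  2  0
3  2  3  2  2
3  0  3  2  0
2  0  3  1  1
2  1  1  1  1
1  0  1  2  1
gen 1: 0  2  1  2  0
3  2  3  2  2
3  0  3  2  0
2  0  3  1  1
2  1  1  1  1
1  0  1  2  1
gen 2: 0  2  2  2  0
3  2  3  2  2
3  0  3  2  0
2  0  3  1  1
2  1  1  1  1
1  0  1  2  1
gen 3: 0  2  3  2  0
3  2  3  2  2
3  0  3  2  0
2  0  3  1  1
2  1  1  1  1
1  0  1  2  1
gen 4: 0  3  1  3  0
3  3  1  3  2
3  1  1  3  0
2  1  0  2  1
2  1  2  1  1
1  0  1  2  1
gen 5: 0  3  2  3  0
3  3  1  3  2
3  1  1  3  0
2  1  0  2  1
2  1  2  1  1
1  0  1  2  1
gen 6: 0  3  3  3  0
3  3  1  3  2
3  1  1  3  0
2  1  0  2  1
2  1  2  1  1
1  0  1  2  1
gen 7: 2  1  3  1  1
1  2  0  2  3
0  3  3  0  1
3  1  0  3  1
2  1  2  1  1
1  0  1  2  1
gen 8: 2  2  0  2  1
1  2  1  2  3
0  3  3  0  1
3  1  0  3  1
2  1  2  1  1
1  0  1  2  1
gen 9: 2  2  1  2  1
1  2  1  2  3
0  3  3  0  1
3  1  0  3  1
2  1  2  1  1
1  0  1  2  1
gen 10: 2  2  2  2  1
1  2  1  2  3
0  3  3  0  1
3  1  0  3  1
2  1  2  1  1
1  0  1  2  1
gen 11: 2  2  3  2  1
1  2  1  2  3
0  3  3  0  1
3  1  0  3  1
2  1  2  1  1
1  0  1  2  1
gen 12: 2  3  0  3  1
1  2  2  2  3
0  3  3  0  1
3  1  0  3  1
2  1  2  1  1
1  0  1  2  1
gen 13: 2  3  1  3  1
1  2  2  2  3
0  3  3  0  1
3  1  0  3  1
2  1  2  1  1
1  0  1  2  1
gen 14: 2  3  2  3  1
1  2  2  2  3
0  3  3  0  1
3  1  0  3  1
2  1  2  1  1
1  0  1  2  1
gen 15: 2  3  3  3  1
1  2  2  2  3
0  3  3  0  1
3  1  0  3  1
2  1  2  1  1
1  0  1  2  1
gen 16: 3  0  2  0  2
1  3  3  3  3
0  3  3  0  1
3  1  0  3  1
2  1  2  1  1
1  0  1  2  1
gen 17: 3  0  3  0  2
1  3  3  3  3
0  3  3  0  1
3  1  0  3  1
2  1  2  1  1
1  0  1  2  1
gen 18: 3  2  1  2  3
2  1  3  1  0
1  1  1  2  2
3  2  1  3  1
2  1  2  1  1
1  0  1  2  1
gen 19: 3  2  2  2  3
2  1  3  1  0
1  1  1  2  2
3  2  1  3  1
2  1  2  1  1
1  0  1  2  1
gen 20: 3  2  3  2  3
2  1  3  1  0
1  1  1  2  2
3  2  1  3  1
2  1  2  1  1
1  0  1  2  1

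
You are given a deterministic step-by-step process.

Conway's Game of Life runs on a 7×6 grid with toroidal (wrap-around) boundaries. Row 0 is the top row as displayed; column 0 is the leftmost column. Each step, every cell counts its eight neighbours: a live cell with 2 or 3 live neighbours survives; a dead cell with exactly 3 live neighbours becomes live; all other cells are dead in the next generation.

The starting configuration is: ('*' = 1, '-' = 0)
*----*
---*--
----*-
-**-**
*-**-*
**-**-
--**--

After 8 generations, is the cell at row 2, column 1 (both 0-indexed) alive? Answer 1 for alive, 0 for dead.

0

0) *----*
---*--
----*-
-**-**
*-**-*
**-**-
--**--
1) --***-
----**
--*-**
-**---
------
*-----
--**--
2) --*--*
--*---
***-**
-***--
-*----
------
-**-*-
3) --*---
--*-*-
*---**
---***
-*----
-**---
-***--
4) ------
-*--*-
*-----
---*--
**-**-
*--*--
---*--
5) ------
------
------
******
**-***
**-*-*
------
6) ------
------
******
------
------
-*-*--
*-----
7) ------
******
******
******
------
------
------
8) ******
------
------
------
******
------
------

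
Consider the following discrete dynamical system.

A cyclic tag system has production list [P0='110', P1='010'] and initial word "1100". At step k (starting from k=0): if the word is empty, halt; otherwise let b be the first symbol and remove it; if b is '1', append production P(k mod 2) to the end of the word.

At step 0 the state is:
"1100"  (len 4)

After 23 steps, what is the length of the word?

k=0  "1100"  (len 4)
k=1  "100110"  (len 6)
k=2  "00110010"  (len 8)
k=3  "0110010"  (len 7)
k=4  "110010"  (len 6)
k=5  "10010110"  (len 8)
k=6  "0010110010"  (len 10)
k=7  "010110010"  (len 9)
k=8  "10110010"  (len 8)
k=9  "0110010110"  (len 10)
k=10  "110010110"  (len 9)
k=11  "10010110110"  (len 11)
k=12  "0010110110010"  (len 13)
k=13  "010110110010"  (len 12)
k=14  "10110110010"  (len 11)
k=15  "0110110010110"  (len 13)
k=16  "110110010110"  (len 12)
k=17  "10110010110110"  (len 14)
k=18  "0110010110110010"  (len 16)
k=19  "110010110110010"  (len 15)
k=20  "10010110110010010"  (len 17)
k=21  "0010110110010010110"  (len 19)
k=22  "010110110010010110"  (len 18)
k=23  "10110110010010110"  (len 17)

17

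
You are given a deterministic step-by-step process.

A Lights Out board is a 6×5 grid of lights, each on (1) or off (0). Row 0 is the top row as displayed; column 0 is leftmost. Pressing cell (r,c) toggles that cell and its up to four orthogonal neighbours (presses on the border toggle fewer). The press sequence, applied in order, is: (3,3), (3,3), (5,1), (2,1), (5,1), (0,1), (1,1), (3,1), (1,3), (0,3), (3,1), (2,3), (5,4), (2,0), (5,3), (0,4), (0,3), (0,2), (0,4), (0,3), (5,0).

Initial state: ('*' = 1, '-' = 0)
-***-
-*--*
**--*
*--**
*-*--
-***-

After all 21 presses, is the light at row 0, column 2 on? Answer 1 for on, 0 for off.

0

step 0: -***-
-*--*
**--*
*--**
*-*--
-***-
step 1: -***-
-*--*
**-**
*-*--
*-**-
-***-
step 2: -***-
-*--*
**--*
*--**
*-*--
-***-
step 3: -***-
-*--*
**--*
*--**
***--
*--*-
step 4: -***-
----*
--*-*
**-**
***--
*--*-
step 5: -***-
----*
--*-*
**-**
*-*--
-***-
step 6: *--*-
-*--*
--*-*
**-**
*-*--
-***-
step 7: **-*-
*-*-*
-**-*
**-**
*-*--
-***-
step 8: **-*-
*-*-*
--*-*
--***
***--
-***-
step 9: **---
*--*-
--***
--***
***--
-***-
step 10: *****
*----
--***
--***
***--
-***-
step 11: *****
*----
-****
**-**
*-*--
-***-
step 12: *****
*--*-
-*---
**--*
*-*--
-***-
step 13: *****
*--*-
-*---
**--*
*-*-*
-**-*
step 14: *****
---*-
*----
-*--*
*-*-*
-**-*
step 15: *****
---*-
*----
-*--*
*-***
-*-*-
step 16: ***--
---**
*----
-*--*
*-***
-*-*-
step 17: **-**
----*
*----
-*--*
*-***
-*-*-
step 18: *-*-*
--*-*
*----
-*--*
*-***
-*-*-
step 19: *-**-
--*--
*----
-*--*
*-***
-*-*-
step 20: *---*
--**-
*----
-*--*
*-***
-*-*-
step 21: *---*
--**-
*----
-*--*
--***
*--*-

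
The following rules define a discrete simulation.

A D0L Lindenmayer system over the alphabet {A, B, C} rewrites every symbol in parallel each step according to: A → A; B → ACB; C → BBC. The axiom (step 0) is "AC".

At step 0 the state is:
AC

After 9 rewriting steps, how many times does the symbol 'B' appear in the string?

gen 0: AC
gen 1: ABBC
gen 2: AACBACBBBC
gen 3: AABBCACBABBCACBACBACBBBC
gen 4: AAACBACBBBCABBCACBAACBACBBBCABBCACBABBCACBABBCACBACBACBBBC
gen 5: AAABBCACBABBCACBACBACBBBCAACBACBBBCABBCACBAABBCACBABBCACBA…BAACBACBBBCABBCACBAACBACBBBCABBCACBABBCACBABBCACBACBACBBBC  (len 140)
gen 6: AAAACBACBBBCABBCACBAACBACBBBCABBCACBABBCACBABBCACBACBACBBB…BAACBACBBBCABBCACBAACBACBBBCABBCACBABBCACBABBCACBACBACBBBC  (len 338)
gen 7: AAAABBCACBABBCACBACBACBBBCAACBACBBBCABBCACBAABBCACBABBCACB…BAACBACBBBCABBCACBAACBACBBBCABBCACBABBCACBABBCACBACBACBBBC  (len 816)
gen 8: AAAAACBACBBBCABBCACBAACBACBBBCABBCACBABBCACBABBCACBACBACBB…BAACBACBBBCABBCACBAACBACBBBCABBCACBABBCACBABBCACBACBACBBBC  (len 1970)
gen 9: AAAAABBCACBABBCACBACBACBBBCAACBACBBBCABBCACBAABBCACBABBCAC…BAACBACBBBCABBCACBAACBACBBBCABBCACBABBCACBABBCACBACBACBBBC  (len 4756)

1970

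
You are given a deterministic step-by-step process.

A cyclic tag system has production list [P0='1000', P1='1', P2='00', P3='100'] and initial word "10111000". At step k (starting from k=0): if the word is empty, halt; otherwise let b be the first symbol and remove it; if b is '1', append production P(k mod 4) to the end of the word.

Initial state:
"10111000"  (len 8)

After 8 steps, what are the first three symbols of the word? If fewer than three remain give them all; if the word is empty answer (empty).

step 0: "10111000"  (len 8)
step 1: "01110001000"  (len 11)
step 2: "1110001000"  (len 10)
step 3: "11000100000"  (len 11)
step 4: "1000100000100"  (len 13)
step 5: "0001000001001000"  (len 16)
step 6: "001000001001000"  (len 15)
step 7: "01000001001000"  (len 14)
step 8: "1000001001000"  (len 13)

100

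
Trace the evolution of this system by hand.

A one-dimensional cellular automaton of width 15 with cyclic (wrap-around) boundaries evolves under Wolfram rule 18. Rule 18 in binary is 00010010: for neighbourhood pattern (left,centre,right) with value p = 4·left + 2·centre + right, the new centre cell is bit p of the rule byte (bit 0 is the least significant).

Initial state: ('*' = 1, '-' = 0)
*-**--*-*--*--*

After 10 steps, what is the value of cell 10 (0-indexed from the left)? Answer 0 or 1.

gen 0: *-**--*-*--*--*
gen 1: ----**---**-**-
gen 2: ---*--*-*-----*
gen 3: *-*-**---*---*-
gen 4: ------*-*-*-*--
gen 5: -----*-------*-
gen 6: ----*-*-----*-*
gen 7: *--*---*---*---
gen 8: -**-*-*-*-*-*-*
gen 9: ---------------
gen 10: ---------------

0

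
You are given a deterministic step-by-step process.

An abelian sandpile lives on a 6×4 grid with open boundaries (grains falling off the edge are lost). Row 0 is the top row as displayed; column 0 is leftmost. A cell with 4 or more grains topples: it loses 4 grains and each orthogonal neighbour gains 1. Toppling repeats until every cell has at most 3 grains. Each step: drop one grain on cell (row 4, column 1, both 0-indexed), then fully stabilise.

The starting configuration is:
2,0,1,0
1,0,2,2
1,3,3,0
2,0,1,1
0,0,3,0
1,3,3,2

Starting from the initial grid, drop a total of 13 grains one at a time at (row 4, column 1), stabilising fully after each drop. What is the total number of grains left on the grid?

42

k=0  2,0,1,0
1,0,2,2
1,3,3,0
2,0,1,1
0,0,3,0
1,3,3,2
k=1  2,0,1,0
1,0,2,2
1,3,3,0
2,0,1,1
0,1,3,0
1,3,3,2
k=2  2,0,1,0
1,0,2,2
1,3,3,0
2,0,1,1
0,2,3,0
1,3,3,2
k=3  2,0,1,0
1,0,2,2
1,3,3,0
2,0,1,1
0,3,3,0
1,3,3,2
k=4  2,0,1,0
1,0,2,2
1,3,3,0
2,1,2,1
1,2,1,1
2,1,1,3
k=5  2,0,1,0
1,0,2,2
1,3,3,0
2,1,2,1
1,3,1,1
2,1,1,3
k=6  2,0,1,0
1,0,2,2
1,3,3,0
2,2,2,1
2,0,2,1
2,2,1,3
k=7  2,0,1,0
1,0,2,2
1,3,3,0
2,2,2,1
2,1,2,1
2,2,1,3
k=8  2,0,1,0
1,0,2,2
1,3,3,0
2,2,2,1
2,2,2,1
2,2,1,3
k=9  2,0,1,0
1,0,2,2
1,3,3,0
2,2,2,1
2,3,2,1
2,2,1,3
k=10  2,0,1,0
1,0,2,2
1,3,3,0
2,3,2,1
3,0,3,1
2,3,1,3
k=11  2,0,1,0
1,0,2,2
1,3,3,0
2,3,2,1
3,1,3,1
2,3,1,3
k=12  2,0,1,0
1,0,2,2
1,3,3,0
2,3,2,1
3,2,3,1
2,3,1,3
k=13  2,0,1,0
1,0,2,2
1,3,3,0
2,3,2,1
3,3,3,1
2,3,1,3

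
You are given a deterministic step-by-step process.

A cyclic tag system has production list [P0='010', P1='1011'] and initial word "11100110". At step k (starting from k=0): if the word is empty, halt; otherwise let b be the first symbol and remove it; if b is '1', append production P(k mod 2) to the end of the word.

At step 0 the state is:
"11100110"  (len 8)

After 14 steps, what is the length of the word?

step 0: "11100110"  (len 8)
step 1: "1100110010"  (len 10)
step 2: "1001100101011"  (len 13)
step 3: "001100101011010"  (len 15)
step 4: "01100101011010"  (len 14)
step 5: "1100101011010"  (len 13)
step 6: "1001010110101011"  (len 16)
step 7: "001010110101011010"  (len 18)
step 8: "01010110101011010"  (len 17)
step 9: "1010110101011010"  (len 16)
step 10: "0101101010110101011"  (len 19)
step 11: "101101010110101011"  (len 18)
step 12: "011010101101010111011"  (len 21)
step 13: "11010101101010111011"  (len 20)
step 14: "10101011010101110111011"  (len 23)

23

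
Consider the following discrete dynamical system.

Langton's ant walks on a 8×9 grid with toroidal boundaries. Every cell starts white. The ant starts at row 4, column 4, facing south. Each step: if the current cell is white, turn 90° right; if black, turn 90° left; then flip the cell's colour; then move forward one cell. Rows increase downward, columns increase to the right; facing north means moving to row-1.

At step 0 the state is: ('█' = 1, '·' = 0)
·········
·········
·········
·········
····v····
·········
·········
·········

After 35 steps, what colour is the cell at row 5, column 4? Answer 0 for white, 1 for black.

1

t=0: ·········
·········
·········
·········
····v····
·········
·········
·········
t=1: ·········
·········
·········
·········
···<█····
·········
·········
·········
t=2: ·········
·········
·········
···^·····
···██····
·········
·········
·········
t=3: ·········
·········
·········
···█>····
···██····
·········
·········
·········
t=4: ·········
·········
·········
···██····
···█v····
·········
·········
·········
t=5: ·········
·········
·········
···██····
···█·>···
·········
·········
·········
t=6: ·········
·········
·········
···██····
···█·█···
·····v···
·········
·········
t=7: ·········
·········
·········
···██····
···█·█···
····<█···
·········
·········
t=8: ·········
·········
·········
···██····
···█^█···
····██···
·········
·········
t=9: ·········
·········
·········
···██····
···██>···
····██···
·········
·········
t=10: ·········
·········
·········
···██^···
···██····
····██···
·········
·········
t=11: ·········
·········
·········
···███>··
···██····
····██···
·········
·········
t=12: ·········
·········
·········
···████··
···██·v··
····██···
·········
·········
t=13: ·········
·········
·········
···████··
···██<█··
····██···
·········
·········
t=14: ·········
·········
·········
···██^█··
···████··
····██···
·········
·········
t=15: ·········
·········
·········
···█<·█··
···████··
····██···
·········
·········
t=16: ·········
·········
·········
···█··█··
···█v██··
····██···
·········
·········
t=17: ·········
·········
·········
···█··█··
···█·>█··
····██···
·········
·········
t=18: ·········
·········
·········
···█·^█··
···█··█··
····██···
·········
·········
t=19: ·········
·········
·········
···█·█>··
···█··█··
····██···
·········
·········
t=20: ·········
·········
······^··
···█·█···
···█··█··
····██···
·········
·········
t=21: ·········
·········
······█>·
···█·█···
···█··█··
····██···
·········
·········
t=22: ·········
·········
······██·
···█·█·v·
···█··█··
····██···
·········
·········
t=23: ·········
·········
······██·
···█·█<█·
···█··█··
····██···
·········
·········
t=24: ·········
·········
······^█·
···█·███·
···█··█··
····██···
·········
·········
t=25: ·········
·········
·····<·█·
···█·███·
···█··█··
····██···
·········
·········
t=26: ·········
·····^···
·····█·█·
···█·███·
···█··█··
····██···
·········
·········
t=27: ·········
·····█>··
·····█·█·
···█·███·
···█··█··
····██···
·········
·········
t=28: ·········
·····██··
·····█v█·
···█·███·
···█··█··
····██···
·········
·········
t=29: ·········
·····██··
·····<██·
···█·███·
···█··█··
····██···
·········
·········
t=30: ·········
·····██··
······██·
···█·v██·
···█··█··
····██···
·········
·········
t=31: ·········
·····██··
······██·
···█··>█·
···█··█··
····██···
·········
·········
t=32: ·········
·····██··
······^█·
···█···█·
···█··█··
····██···
·········
·········
t=33: ·········
·····██··
·····<·█·
···█···█·
···█··█··
····██···
·········
·········
t=34: ·········
·····^█··
·····█·█·
···█···█·
···█··█··
····██···
·········
·········
t=35: ·········
····<·█··
·····█·█·
···█···█·
···█··█··
····██···
·········
·········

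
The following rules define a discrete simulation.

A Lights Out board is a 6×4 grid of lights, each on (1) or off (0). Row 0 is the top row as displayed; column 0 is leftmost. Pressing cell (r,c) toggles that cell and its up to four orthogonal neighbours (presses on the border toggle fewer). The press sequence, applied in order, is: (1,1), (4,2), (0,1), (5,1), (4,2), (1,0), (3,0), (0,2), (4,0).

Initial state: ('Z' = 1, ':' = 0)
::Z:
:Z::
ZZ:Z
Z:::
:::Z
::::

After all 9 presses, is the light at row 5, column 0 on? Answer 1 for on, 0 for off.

0

0) ::Z:
:Z::
ZZ:Z
Z:::
:::Z
::::
1) :ZZ:
Z:Z:
Z::Z
Z:::
:::Z
::::
2) :ZZ:
Z:Z:
Z::Z
Z:Z:
:ZZ:
::Z:
3) Z:::
ZZZ:
Z::Z
Z:Z:
:ZZ:
::Z:
4) Z:::
ZZZ:
Z::Z
Z:Z:
::Z:
ZZ::
5) Z:::
ZZZ:
Z::Z
Z:::
:Z:Z
ZZZ:
6) ::::
::Z:
:::Z
Z:::
:Z:Z
ZZZ:
7) ::::
::Z:
Z::Z
:Z::
ZZ:Z
ZZZ:
8) :ZZZ
::::
Z::Z
:Z::
ZZ:Z
ZZZ:
9) :ZZZ
::::
Z::Z
ZZ::
:::Z
:ZZ:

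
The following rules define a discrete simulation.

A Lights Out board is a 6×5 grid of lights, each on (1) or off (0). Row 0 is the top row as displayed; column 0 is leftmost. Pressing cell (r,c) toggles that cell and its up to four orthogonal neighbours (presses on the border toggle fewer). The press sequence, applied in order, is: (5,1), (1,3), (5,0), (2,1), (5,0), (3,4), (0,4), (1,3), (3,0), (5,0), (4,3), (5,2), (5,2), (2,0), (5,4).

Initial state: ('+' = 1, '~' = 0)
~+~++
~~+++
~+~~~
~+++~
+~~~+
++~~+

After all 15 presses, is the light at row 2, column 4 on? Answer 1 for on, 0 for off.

1

[0] ~+~++
~~+++
~+~~~
~+++~
+~~~+
++~~+
[1] ~+~++
~~+++
~+~~~
~+++~
++~~+
~~+~+
[2] ~+~~+
~~~~~
~+~+~
~+++~
++~~+
~~+~+
[3] ~+~~+
~~~~~
~+~+~
~+++~
~+~~+
+++~+
[4] ~+~~+
~+~~~
+~++~
~~++~
~+~~+
+++~+
[5] ~+~~+
~+~~~
+~++~
~~++~
++~~+
~~+~+
[6] ~+~~+
~+~~~
+~+++
~~+~+
++~~~
~~+~+
[7] ~+~+~
~+~~+
+~+++
~~+~+
++~~~
~~+~+
[8] ~+~~~
~+++~
+~+~+
~~+~+
++~~~
~~+~+
[9] ~+~~~
~+++~
~~+~+
+++~+
~+~~~
~~+~+
[10] ~+~~~
~+++~
~~+~+
+++~+
++~~~
+++~+
[11] ~+~~~
~+++~
~~+~+
+++++
+++++
+++++
[12] ~+~~~
~+++~
~~+~+
+++++
++~++
+~~~+
[13] ~+~~~
~+++~
~~+~+
+++++
+++++
+++++
[14] ~+~~~
++++~
+++~+
~++++
+++++
+++++
[15] ~+~~~
++++~
+++~+
~++++
++++~
+++~~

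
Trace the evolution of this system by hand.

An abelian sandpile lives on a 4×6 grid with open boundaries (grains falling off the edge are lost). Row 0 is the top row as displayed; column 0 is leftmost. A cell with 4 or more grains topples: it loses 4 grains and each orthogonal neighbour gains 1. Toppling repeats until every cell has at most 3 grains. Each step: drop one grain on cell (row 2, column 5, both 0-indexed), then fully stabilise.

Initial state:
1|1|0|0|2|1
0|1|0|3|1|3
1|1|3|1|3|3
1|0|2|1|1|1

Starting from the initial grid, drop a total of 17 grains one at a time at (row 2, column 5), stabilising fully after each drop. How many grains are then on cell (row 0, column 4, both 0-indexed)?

3

step 0: 1|1|0|0|2|1
0|1|0|3|1|3
1|1|3|1|3|3
1|0|2|1|1|1
step 1: 1|1|0|0|2|2
0|1|0|3|3|0
1|1|3|2|0|2
1|0|2|1|2|2
step 2: 1|1|0|0|2|2
0|1|0|3|3|0
1|1|3|2|0|3
1|0|2|1|2|2
step 3: 1|1|0|0|2|2
0|1|0|3|3|1
1|1|3|2|1|0
1|0|2|1|2|3
step 4: 1|1|0|0|2|2
0|1|0|3|3|1
1|1|3|2|1|1
1|0|2|1|2|3
step 5: 1|1|0|0|2|2
0|1|0|3|3|1
1|1|3|2|1|2
1|0|2|1|2|3
step 6: 1|1|0|0|2|2
0|1|0|3|3|1
1|1|3|2|1|3
1|0|2|1|2|3
step 7: 1|1|0|0|2|2
0|1|0|3|3|2
1|1|3|2|2|1
1|0|2|1|3|0
step 8: 1|1|0|0|2|2
0|1|0|3|3|2
1|1|3|2|2|2
1|0|2|1|3|0
step 9: 1|1|0|0|2|2
0|1|0|3|3|2
1|1|3|2|2|3
1|0|2|1|3|0
step 10: 1|1|0|0|2|2
0|1|0|3|3|3
1|1|3|2|3|0
1|0|2|1|3|1
step 11: 1|1|0|0|2|2
0|1|0|3|3|3
1|1|3|2|3|1
1|0|2|1|3|1
step 12: 1|1|0|0|2|2
0|1|0|3|3|3
1|1|3|2|3|2
1|0|2|1|3|1
step 13: 1|1|0|0|2|2
0|1|0|3|3|3
1|1|3|2|3|3
1|0|2|1|3|1
step 14: 1|1|0|1|3|3
0|1|2|1|2|1
1|2|0|1|3|2
1|0|3|3|0|3
step 15: 1|1|0|1|3|3
0|1|2|1|2|1
1|2|0|1|3|3
1|0|3|3|0|3
step 16: 1|1|0|1|3|3
0|1|2|1|3|2
1|2|0|2|0|2
1|0|3|3|2|0
step 17: 1|1|0|1|3|3
0|1|2|1|3|2
1|2|0|2|0|3
1|0|3|3|2|0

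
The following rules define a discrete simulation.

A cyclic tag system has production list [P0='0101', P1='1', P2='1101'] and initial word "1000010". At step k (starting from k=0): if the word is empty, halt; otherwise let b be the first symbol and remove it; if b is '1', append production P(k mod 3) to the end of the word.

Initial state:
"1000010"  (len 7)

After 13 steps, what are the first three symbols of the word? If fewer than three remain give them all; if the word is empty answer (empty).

011

0) "1000010"  (len 7)
1) "0000100101"  (len 10)
2) "000100101"  (len 9)
3) "00100101"  (len 8)
4) "0100101"  (len 7)
5) "100101"  (len 6)
6) "001011101"  (len 9)
7) "01011101"  (len 8)
8) "1011101"  (len 7)
9) "0111011101"  (len 10)
10) "111011101"  (len 9)
11) "110111011"  (len 9)
12) "101110111101"  (len 12)
13) "011101111010101"  (len 15)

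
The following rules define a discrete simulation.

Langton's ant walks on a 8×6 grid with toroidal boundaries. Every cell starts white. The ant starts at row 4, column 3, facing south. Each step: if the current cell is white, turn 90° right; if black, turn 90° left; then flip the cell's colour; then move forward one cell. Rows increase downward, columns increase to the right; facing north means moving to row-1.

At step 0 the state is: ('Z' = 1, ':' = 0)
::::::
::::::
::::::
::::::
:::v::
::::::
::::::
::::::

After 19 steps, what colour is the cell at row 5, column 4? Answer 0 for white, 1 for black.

t=0: ::::::
::::::
::::::
::::::
:::v::
::::::
::::::
::::::
t=1: ::::::
::::::
::::::
::::::
::<Z::
::::::
::::::
::::::
t=2: ::::::
::::::
::::::
::^:::
::ZZ::
::::::
::::::
::::::
t=3: ::::::
::::::
::::::
::Z>::
::ZZ::
::::::
::::::
::::::
t=4: ::::::
::::::
::::::
::ZZ::
::Zv::
::::::
::::::
::::::
t=5: ::::::
::::::
::::::
::ZZ::
::Z:>:
::::::
::::::
::::::
t=6: ::::::
::::::
::::::
::ZZ::
::Z:Z:
::::v:
::::::
::::::
t=7: ::::::
::::::
::::::
::ZZ::
::Z:Z:
:::<Z:
::::::
::::::
t=8: ::::::
::::::
::::::
::ZZ::
::Z^Z:
:::ZZ:
::::::
::::::
t=9: ::::::
::::::
::::::
::ZZ::
::ZZ>:
:::ZZ:
::::::
::::::
t=10: ::::::
::::::
::::::
::ZZ^:
::ZZ::
:::ZZ:
::::::
::::::
t=11: ::::::
::::::
::::::
::ZZZ>
::ZZ::
:::ZZ:
::::::
::::::
t=12: ::::::
::::::
::::::
::ZZZZ
::ZZ:v
:::ZZ:
::::::
::::::
t=13: ::::::
::::::
::::::
::ZZZZ
::ZZ<Z
:::ZZ:
::::::
::::::
t=14: ::::::
::::::
::::::
::ZZ^Z
::ZZZZ
:::ZZ:
::::::
::::::
t=15: ::::::
::::::
::::::
::Z<:Z
::ZZZZ
:::ZZ:
::::::
::::::
t=16: ::::::
::::::
::::::
::Z::Z
::ZvZZ
:::ZZ:
::::::
::::::
t=17: ::::::
::::::
::::::
::Z::Z
::Z:>Z
:::ZZ:
::::::
::::::
t=18: ::::::
::::::
::::::
::Z:^Z
::Z::Z
:::ZZ:
::::::
::::::
t=19: ::::::
::::::
::::::
::Z:Z>
::Z::Z
:::ZZ:
::::::
::::::

1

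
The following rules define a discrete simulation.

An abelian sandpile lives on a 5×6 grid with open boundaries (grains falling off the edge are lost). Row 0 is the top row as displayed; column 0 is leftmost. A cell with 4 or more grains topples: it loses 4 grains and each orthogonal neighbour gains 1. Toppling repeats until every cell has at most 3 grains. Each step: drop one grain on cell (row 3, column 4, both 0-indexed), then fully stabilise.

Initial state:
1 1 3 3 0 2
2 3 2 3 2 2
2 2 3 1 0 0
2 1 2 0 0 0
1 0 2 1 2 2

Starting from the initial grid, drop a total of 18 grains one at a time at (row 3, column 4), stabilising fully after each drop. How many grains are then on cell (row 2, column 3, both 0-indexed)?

3

[0] 1 1 3 3 0 2
2 3 2 3 2 2
2 2 3 1 0 0
2 1 2 0 0 0
1 0 2 1 2 2
[1] 1 1 3 3 0 2
2 3 2 3 2 2
2 2 3 1 0 0
2 1 2 0 1 0
1 0 2 1 2 2
[2] 1 1 3 3 0 2
2 3 2 3 2 2
2 2 3 1 0 0
2 1 2 0 2 0
1 0 2 1 2 2
[3] 1 1 3 3 0 2
2 3 2 3 2 2
2 2 3 1 0 0
2 1 2 0 3 0
1 0 2 1 2 2
[4] 1 1 3 3 0 2
2 3 2 3 2 2
2 2 3 1 1 0
2 1 2 1 0 1
1 0 2 1 3 2
[5] 1 1 3 3 0 2
2 3 2 3 2 2
2 2 3 1 1 0
2 1 2 1 1 1
1 0 2 1 3 2
[6] 1 1 3 3 0 2
2 3 2 3 2 2
2 2 3 1 1 0
2 1 2 1 2 1
1 0 2 1 3 2
[7] 1 1 3 3 0 2
2 3 2 3 2 2
2 2 3 1 1 0
2 1 2 1 3 1
1 0 2 1 3 2
[8] 1 1 3 3 0 2
2 3 2 3 2 2
2 2 3 1 2 0
2 1 2 2 1 2
1 0 2 2 0 3
[9] 1 1 3 3 0 2
2 3 2 3 2 2
2 2 3 1 2 0
2 1 2 2 2 2
1 0 2 2 0 3
[10] 1 1 3 3 0 2
2 3 2 3 2 2
2 2 3 1 2 0
2 1 2 2 3 2
1 0 2 2 0 3
[11] 1 1 3 3 0 2
2 3 2 3 2 2
2 2 3 1 3 0
2 1 2 3 0 3
1 0 2 2 1 3
[12] 1 1 3 3 0 2
2 3 2 3 2 2
2 2 3 1 3 0
2 1 2 3 1 3
1 0 2 2 1 3
[13] 1 1 3 3 0 2
2 3 2 3 2 2
2 2 3 1 3 0
2 1 2 3 2 3
1 0 2 2 1 3
[14] 1 1 3 3 0 2
2 3 2 3 2 2
2 2 3 1 3 0
2 1 2 3 3 3
1 0 2 2 1 3
[15] 1 1 3 3 0 2
2 3 2 3 3 2
2 2 3 3 0 2
2 1 3 0 3 1
1 0 2 3 3 0
[16] 1 1 3 3 0 2
2 3 2 3 3 2
2 2 3 3 1 2
2 1 3 2 1 2
1 0 3 0 1 1
[17] 1 1 3 3 0 2
2 3 2 3 3 2
2 2 3 3 1 2
2 1 3 2 2 2
1 0 3 0 1 1
[18] 1 1 3 3 0 2
2 3 2 3 3 2
2 2 3 3 1 2
2 1 3 2 3 2
1 0 3 0 1 1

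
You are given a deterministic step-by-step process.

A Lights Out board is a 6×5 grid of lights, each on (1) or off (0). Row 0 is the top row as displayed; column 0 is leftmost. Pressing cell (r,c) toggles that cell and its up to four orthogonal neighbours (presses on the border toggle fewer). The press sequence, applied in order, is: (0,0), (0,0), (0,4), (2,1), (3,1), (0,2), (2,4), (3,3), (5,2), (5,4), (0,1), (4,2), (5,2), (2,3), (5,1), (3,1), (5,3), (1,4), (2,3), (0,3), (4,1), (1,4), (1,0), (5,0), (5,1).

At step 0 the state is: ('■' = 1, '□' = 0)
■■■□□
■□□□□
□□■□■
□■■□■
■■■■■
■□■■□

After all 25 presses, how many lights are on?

step 0: ■■■□□
■□□□□
□□■□■
□■■□■
■■■■■
■□■■□
step 1: □□■□□
□□□□□
□□■□■
□■■□■
■■■■■
■□■■□
step 2: ■■■□□
■□□□□
□□■□■
□■■□■
■■■■■
■□■■□
step 3: ■■■■■
■□□□■
□□■□■
□■■□■
■■■■■
■□■■□
step 4: ■■■■■
■■□□■
■■□□■
□□■□■
■■■■■
■□■■□
step 5: ■■■■■
■■□□■
■□□□■
■■□□■
■□■■■
■□■■□
step 6: ■□□□■
■■■□■
■□□□■
■■□□■
■□■■■
■□■■□
step 7: ■□□□■
■■■□□
■□□■□
■■□□□
■□■■■
■□■■□
step 8: ■□□□■
■■■□□
■□□□□
■■■■■
■□■□■
■□■■□
step 9: ■□□□■
■■■□□
■□□□□
■■■■■
■□□□■
■■□□□
step 10: ■□□□■
■■■□□
■□□□□
■■■■■
■□□□□
■■□■■
step 11: □■■□■
■□■□□
■□□□□
■■■■■
■□□□□
■■□■■
step 12: □■■□■
■□■□□
■□□□□
■■□■■
■■■■□
■■■■■
step 13: □■■□■
■□■□□
■□□□□
■■□■■
■■□■□
■□□□■
step 14: □■■□■
■□■■□
■□■■■
■■□□■
■■□■□
■□□□■
step 15: □■■□■
■□■■□
■□■■■
■■□□■
■□□■□
□■■□■
step 16: □■■□■
■□■■□
■■■■■
□□■□■
■■□■□
□■■□■
step 17: □■■□■
■□■■□
■■■■■
□□■□■
■■□□□
□■□■□
step 18: □■■□□
■□■□■
■■■■□
□□■□■
■■□□□
□■□■□
step 19: □■■□□
■□■■■
■■□□■
□□■■■
■■□□□
□■□■□
step 20: □■□■■
■□■□■
■■□□■
□□■■■
■■□□□
□■□■□
step 21: □■□■■
■□■□■
■■□□■
□■■■■
□□■□□
□□□■□
step 22: □■□■□
■□■■□
■■□□□
□■■■■
□□■□□
□□□■□
step 23: ■■□■□
□■■■□
□■□□□
□■■■■
□□■□□
□□□■□
step 24: ■■□■□
□■■■□
□■□□□
□■■■■
■□■□□
■■□■□
step 25: ■■□■□
□■■■□
□■□□□
□■■■■
■■■□□
□□■■□

16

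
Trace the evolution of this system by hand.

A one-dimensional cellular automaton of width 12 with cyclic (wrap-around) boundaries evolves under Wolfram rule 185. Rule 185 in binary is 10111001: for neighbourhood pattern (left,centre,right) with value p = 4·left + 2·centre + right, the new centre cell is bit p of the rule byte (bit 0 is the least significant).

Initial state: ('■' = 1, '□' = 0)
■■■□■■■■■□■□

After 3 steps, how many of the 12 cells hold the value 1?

[0] ■■■□■■■■■□■□
[1] ■■□■■■■■□■□■
[2] ■□■■■■■□■□■■
[3] □■■■■■□■□■■■

9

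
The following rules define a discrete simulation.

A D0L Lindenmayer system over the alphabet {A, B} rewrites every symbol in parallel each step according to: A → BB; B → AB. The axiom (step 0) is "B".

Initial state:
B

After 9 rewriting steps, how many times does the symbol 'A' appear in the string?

k=0  B
k=1  AB
k=2  BBAB
k=3  ABABBBAB
k=4  BBABBBABABABBBAB
k=5  ABABBBABABABBBABBBABBBABABABBBAB
k=6  BBABBBABABABBBABBBABBBABABABBBABABABBBABABABBBABBBABBBABABABBBAB
k=7  ABABBBABABABBBABBBABBBABABABBBABABABBBABABABBBABBBABBBABAB…ABABABBBABBBABBBABABABBBABABABBBABABABBBABBBABBBABABABBBAB  (len 128)
k=8  BBABBBABABABBBABBBABBBABABABBBABABABBBABABABBBABBBABBBABAB…ABABABBBABBBABBBABABABBBABABABBBABABABBBABBBABBBABABABBBAB  (len 256)
k=9  ABABBBABABABBBABBBABBBABABABBBABABABBBABABABBBABBBABBBABAB…ABABABBBABBBABBBABABABBBABABABBBABABABBBABBBABBBABABABBBAB  (len 512)

171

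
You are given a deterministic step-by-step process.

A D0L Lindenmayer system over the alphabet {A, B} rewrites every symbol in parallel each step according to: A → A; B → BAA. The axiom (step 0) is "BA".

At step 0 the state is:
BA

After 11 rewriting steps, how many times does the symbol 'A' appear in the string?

23

gen 0: BA
gen 1: BAAA
gen 2: BAAAAA
gen 3: BAAAAAAA
gen 4: BAAAAAAAAA
gen 5: BAAAAAAAAAAA
gen 6: BAAAAAAAAAAAAA
gen 7: BAAAAAAAAAAAAAAA
gen 8: BAAAAAAAAAAAAAAAAA
gen 9: BAAAAAAAAAAAAAAAAAAA
gen 10: BAAAAAAAAAAAAAAAAAAAAA
gen 11: BAAAAAAAAAAAAAAAAAAAAAAA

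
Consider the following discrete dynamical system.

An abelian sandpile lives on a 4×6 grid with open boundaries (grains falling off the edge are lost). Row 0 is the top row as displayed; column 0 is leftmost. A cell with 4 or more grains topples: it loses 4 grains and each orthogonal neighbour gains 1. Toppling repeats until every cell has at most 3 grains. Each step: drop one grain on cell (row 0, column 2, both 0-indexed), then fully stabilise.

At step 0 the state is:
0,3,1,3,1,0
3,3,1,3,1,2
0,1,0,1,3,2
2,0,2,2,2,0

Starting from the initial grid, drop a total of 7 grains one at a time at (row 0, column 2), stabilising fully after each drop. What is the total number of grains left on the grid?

gen 0: 0,3,1,3,1,0
3,3,1,3,1,2
0,1,0,1,3,2
2,0,2,2,2,0
gen 1: 0,3,2,3,1,0
3,3,1,3,1,2
0,1,0,1,3,2
2,0,2,2,2,0
gen 2: 0,3,3,3,1,0
3,3,1,3,1,2
0,1,0,1,3,2
2,0,2,2,2,0
gen 3: 2,1,3,1,2,0
0,2,0,1,2,2
1,2,1,2,3,2
2,0,2,2,2,0
gen 4: 2,2,0,2,2,0
0,2,1,1,2,2
1,2,1,2,3,2
2,0,2,2,2,0
gen 5: 2,2,1,2,2,0
0,2,1,1,2,2
1,2,1,2,3,2
2,0,2,2,2,0
gen 6: 2,2,2,2,2,0
0,2,1,1,2,2
1,2,1,2,3,2
2,0,2,2,2,0
gen 7: 2,2,3,2,2,0
0,2,1,1,2,2
1,2,1,2,3,2
2,0,2,2,2,0

38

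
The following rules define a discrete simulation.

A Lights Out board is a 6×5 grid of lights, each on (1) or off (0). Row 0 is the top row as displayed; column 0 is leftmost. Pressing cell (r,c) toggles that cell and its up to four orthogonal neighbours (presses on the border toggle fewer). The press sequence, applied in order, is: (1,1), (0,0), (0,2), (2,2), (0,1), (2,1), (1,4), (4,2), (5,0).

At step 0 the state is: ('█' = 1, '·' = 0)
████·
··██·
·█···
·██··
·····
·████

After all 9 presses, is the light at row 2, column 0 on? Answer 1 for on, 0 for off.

0) ████·
··██·
·█···
·██··
·····
·████
1) █·██·
██·█·
·····
·██··
·····
·████
2) ·███·
·█·█·
·····
·██··
·····
·████
3) ·····
·███·
·····
·██··
·····
·████
4) ·····
·█·█·
·███·
·█···
·····
·████
5) ███··
···█·
·███·
·█···
·····
·████
6) ███··
·█·█·
█··█·
·····
·····
·████
7) ███·█
·█··█
█··██
·····
·····
·████
8) ███·█
·█··█
█··██
··█··
·███·
·█·██
9) ███·█
·█··█
█··██
··█··
████·
█··██

1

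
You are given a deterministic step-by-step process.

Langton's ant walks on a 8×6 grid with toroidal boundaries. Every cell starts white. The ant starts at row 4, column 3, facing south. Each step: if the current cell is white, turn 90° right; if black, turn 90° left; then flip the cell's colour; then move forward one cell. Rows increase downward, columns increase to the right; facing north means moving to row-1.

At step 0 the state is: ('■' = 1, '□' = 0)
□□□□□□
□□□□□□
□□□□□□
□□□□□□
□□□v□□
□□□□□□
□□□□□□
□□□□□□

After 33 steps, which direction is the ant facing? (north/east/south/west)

west

gen 0: □□□□□□
□□□□□□
□□□□□□
□□□□□□
□□□v□□
□□□□□□
□□□□□□
□□□□□□
gen 1: □□□□□□
□□□□□□
□□□□□□
□□□□□□
□□<■□□
□□□□□□
□□□□□□
□□□□□□
gen 2: □□□□□□
□□□□□□
□□□□□□
□□^□□□
□□■■□□
□□□□□□
□□□□□□
□□□□□□
gen 3: □□□□□□
□□□□□□
□□□□□□
□□■>□□
□□■■□□
□□□□□□
□□□□□□
□□□□□□
gen 4: □□□□□□
□□□□□□
□□□□□□
□□■■□□
□□■v□□
□□□□□□
□□□□□□
□□□□□□
gen 5: □□□□□□
□□□□□□
□□□□□□
□□■■□□
□□■□>□
□□□□□□
□□□□□□
□□□□□□
gen 6: □□□□□□
□□□□□□
□□□□□□
□□■■□□
□□■□■□
□□□□v□
□□□□□□
□□□□□□
gen 7: □□□□□□
□□□□□□
□□□□□□
□□■■□□
□□■□■□
□□□<■□
□□□□□□
□□□□□□
gen 8: □□□□□□
□□□□□□
□□□□□□
□□■■□□
□□■^■□
□□□■■□
□□□□□□
□□□□□□
gen 9: □□□□□□
□□□□□□
□□□□□□
□□■■□□
□□■■>□
□□□■■□
□□□□□□
□□□□□□
gen 10: □□□□□□
□□□□□□
□□□□□□
□□■■^□
□□■■□□
□□□■■□
□□□□□□
□□□□□□
gen 11: □□□□□□
□□□□□□
□□□□□□
□□■■■>
□□■■□□
□□□■■□
□□□□□□
□□□□□□
gen 12: □□□□□□
□□□□□□
□□□□□□
□□■■■■
□□■■□v
□□□■■□
□□□□□□
□□□□□□
gen 13: □□□□□□
□□□□□□
□□□□□□
□□■■■■
□□■■<■
□□□■■□
□□□□□□
□□□□□□
gen 14: □□□□□□
□□□□□□
□□□□□□
□□■■^■
□□■■■■
□□□■■□
□□□□□□
□□□□□□
gen 15: □□□□□□
□□□□□□
□□□□□□
□□■<□■
□□■■■■
□□□■■□
□□□□□□
□□□□□□
gen 16: □□□□□□
□□□□□□
□□□□□□
□□■□□■
□□■v■■
□□□■■□
□□□□□□
□□□□□□
gen 17: □□□□□□
□□□□□□
□□□□□□
□□■□□■
□□■□>■
□□□■■□
□□□□□□
□□□□□□
gen 18: □□□□□□
□□□□□□
□□□□□□
□□■□^■
□□■□□■
□□□■■□
□□□□□□
□□□□□□
gen 19: □□□□□□
□□□□□□
□□□□□□
□□■□■>
□□■□□■
□□□■■□
□□□□□□
□□□□□□
gen 20: □□□□□□
□□□□□□
□□□□□^
□□■□■□
□□■□□■
□□□■■□
□□□□□□
□□□□□□
gen 21: □□□□□□
□□□□□□
>□□□□■
□□■□■□
□□■□□■
□□□■■□
□□□□□□
□□□□□□
gen 22: □□□□□□
□□□□□□
■□□□□■
v□■□■□
□□■□□■
□□□■■□
□□□□□□
□□□□□□
gen 23: □□□□□□
□□□□□□
■□□□□■
■□■□■<
□□■□□■
□□□■■□
□□□□□□
□□□□□□
gen 24: □□□□□□
□□□□□□
■□□□□^
■□■□■■
□□■□□■
□□□■■□
□□□□□□
□□□□□□
gen 25: □□□□□□
□□□□□□
■□□□<□
■□■□■■
□□■□□■
□□□■■□
□□□□□□
□□□□□□
gen 26: □□□□□□
□□□□^□
■□□□■□
■□■□■■
□□■□□■
□□□■■□
□□□□□□
□□□□□□
gen 27: □□□□□□
□□□□■>
■□□□■□
■□■□■■
□□■□□■
□□□■■□
□□□□□□
□□□□□□
gen 28: □□□□□□
□□□□■■
■□□□■v
■□■□■■
□□■□□■
□□□■■□
□□□□□□
□□□□□□
gen 29: □□□□□□
□□□□■■
■□□□<■
■□■□■■
□□■□□■
□□□■■□
□□□□□□
□□□□□□
gen 30: □□□□□□
□□□□■■
■□□□□■
■□■□v■
□□■□□■
□□□■■□
□□□□□□
□□□□□□
gen 31: □□□□□□
□□□□■■
■□□□□■
■□■□□>
□□■□□■
□□□■■□
□□□□□□
□□□□□□
gen 32: □□□□□□
□□□□■■
■□□□□^
■□■□□□
□□■□□■
□□□■■□
□□□□□□
□□□□□□
gen 33: □□□□□□
□□□□■■
■□□□<□
■□■□□□
□□■□□■
□□□■■□
□□□□□□
□□□□□□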